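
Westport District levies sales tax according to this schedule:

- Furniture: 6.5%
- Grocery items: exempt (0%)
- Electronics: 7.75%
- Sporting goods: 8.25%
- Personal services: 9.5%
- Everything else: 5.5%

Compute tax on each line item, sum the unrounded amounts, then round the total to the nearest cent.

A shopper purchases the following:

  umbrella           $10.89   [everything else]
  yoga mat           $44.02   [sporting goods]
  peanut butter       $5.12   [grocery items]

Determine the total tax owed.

Umbrella $10.89: everything else → 5.5% → $0.59895
Yoga mat $44.02: sporting goods → 8.25% → $3.63165
Peanut butter $5.12: grocery items → 0% → $0.00
Unrounded tax sum = $4.2306 → $4.23

$4.23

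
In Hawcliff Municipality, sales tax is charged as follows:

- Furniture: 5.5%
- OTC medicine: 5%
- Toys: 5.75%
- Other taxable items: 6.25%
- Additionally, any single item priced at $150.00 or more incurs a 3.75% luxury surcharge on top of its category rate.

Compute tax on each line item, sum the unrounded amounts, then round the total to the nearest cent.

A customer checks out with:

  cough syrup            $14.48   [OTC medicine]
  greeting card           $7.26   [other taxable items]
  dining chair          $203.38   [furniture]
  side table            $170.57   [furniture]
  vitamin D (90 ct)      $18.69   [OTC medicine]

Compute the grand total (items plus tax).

Cough syrup $14.48: OTC medicine → 5% → $0.724
Greeting card $7.26: other taxable items → 6.25% → $0.45375
Dining chair $203.38: furniture → 5.5% + 3.75% surcharge = 9.25% → $18.81265
Side table $170.57: furniture → 5.5% + 3.75% surcharge = 9.25% → $15.777725
Vitamin D (90 ct) $18.69: OTC medicine → 5% → $0.9345
Subtotal = $414.38; unrounded tax = $36.702625 → $36.70; total due = $451.08

$451.08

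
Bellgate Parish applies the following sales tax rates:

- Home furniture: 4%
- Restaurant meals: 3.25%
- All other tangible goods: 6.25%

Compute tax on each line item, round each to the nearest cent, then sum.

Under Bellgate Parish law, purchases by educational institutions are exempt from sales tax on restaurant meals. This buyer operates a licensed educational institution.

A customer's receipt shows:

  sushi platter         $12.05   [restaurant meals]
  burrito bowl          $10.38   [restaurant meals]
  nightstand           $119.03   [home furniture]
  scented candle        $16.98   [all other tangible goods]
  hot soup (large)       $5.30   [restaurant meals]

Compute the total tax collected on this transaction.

$5.82

Sushi platter $12.05: restaurant meals, buyer-exempt → 0% → $0.00
Burrito bowl $10.38: restaurant meals, buyer-exempt → 0% → $0.00
Nightstand $119.03: home furniture → 4% → $4.76
Scented candle $16.98: all other tangible goods → 6.25% → $1.06
Hot soup (large) $5.30: restaurant meals, buyer-exempt → 0% → $0.00
Total tax = $4.76 + $1.06 = $5.82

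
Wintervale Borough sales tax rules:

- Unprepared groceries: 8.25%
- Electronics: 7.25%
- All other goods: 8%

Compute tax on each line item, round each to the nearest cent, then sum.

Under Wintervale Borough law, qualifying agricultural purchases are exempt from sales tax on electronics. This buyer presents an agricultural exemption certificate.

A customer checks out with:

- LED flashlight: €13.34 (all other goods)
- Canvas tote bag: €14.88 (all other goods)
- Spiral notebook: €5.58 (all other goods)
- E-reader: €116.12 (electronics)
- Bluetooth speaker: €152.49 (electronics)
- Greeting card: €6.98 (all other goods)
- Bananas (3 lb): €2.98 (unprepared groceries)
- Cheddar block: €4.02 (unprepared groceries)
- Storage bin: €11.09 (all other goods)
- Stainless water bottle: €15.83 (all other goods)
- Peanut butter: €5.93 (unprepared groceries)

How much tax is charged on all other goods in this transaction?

€5.43

LED flashlight €13.34: all other goods → 8% → €1.07
Canvas tote bag €14.88: all other goods → 8% → €1.19
Spiral notebook €5.58: all other goods → 8% → €0.45
Greeting card €6.98: all other goods → 8% → €0.56
Storage bin €11.09: all other goods → 8% → €0.89
Stainless water bottle €15.83: all other goods → 8% → €1.27
Tax on all other goods = €1.07 + €1.19 + €0.45 + €0.56 + €0.89 + €1.27 = €5.43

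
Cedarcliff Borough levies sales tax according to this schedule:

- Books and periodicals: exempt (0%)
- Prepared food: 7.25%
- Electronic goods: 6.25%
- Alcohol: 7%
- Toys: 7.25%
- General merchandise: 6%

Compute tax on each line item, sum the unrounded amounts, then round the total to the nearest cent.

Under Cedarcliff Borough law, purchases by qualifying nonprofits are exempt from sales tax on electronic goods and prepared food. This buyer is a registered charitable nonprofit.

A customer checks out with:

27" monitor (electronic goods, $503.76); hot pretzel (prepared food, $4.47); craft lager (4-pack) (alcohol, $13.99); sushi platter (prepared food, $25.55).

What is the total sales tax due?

$0.98

27" monitor $503.76: electronic goods, buyer-exempt → 0% → $0.00
Hot pretzel $4.47: prepared food, buyer-exempt → 0% → $0.00
Craft lager (4-pack) $13.99: alcohol → 7% → $0.9793
Sushi platter $25.55: prepared food, buyer-exempt → 0% → $0.00
Unrounded tax sum = $0.9793 → $0.98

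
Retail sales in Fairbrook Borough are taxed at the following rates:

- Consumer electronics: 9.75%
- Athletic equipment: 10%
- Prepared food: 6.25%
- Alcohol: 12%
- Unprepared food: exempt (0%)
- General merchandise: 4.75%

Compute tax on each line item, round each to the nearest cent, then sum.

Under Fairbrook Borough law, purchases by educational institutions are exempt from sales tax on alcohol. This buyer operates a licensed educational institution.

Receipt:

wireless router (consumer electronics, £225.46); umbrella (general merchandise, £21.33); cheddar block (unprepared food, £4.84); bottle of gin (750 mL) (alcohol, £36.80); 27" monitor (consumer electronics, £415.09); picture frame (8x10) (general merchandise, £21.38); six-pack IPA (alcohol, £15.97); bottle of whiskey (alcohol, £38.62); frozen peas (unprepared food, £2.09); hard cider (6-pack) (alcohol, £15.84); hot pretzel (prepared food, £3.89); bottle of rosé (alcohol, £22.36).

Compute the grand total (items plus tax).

£888.39

Wireless router £225.46: consumer electronics → 9.75% → £21.98
Umbrella £21.33: general merchandise → 4.75% → £1.01
Cheddar block £4.84: unprepared food → 0% → £0.00
Bottle of gin (750 mL) £36.80: alcohol, buyer-exempt → 0% → £0.00
27" monitor £415.09: consumer electronics → 9.75% → £40.47
Picture frame (8x10) £21.38: general merchandise → 4.75% → £1.02
Six-pack IPA £15.97: alcohol, buyer-exempt → 0% → £0.00
Bottle of whiskey £38.62: alcohol, buyer-exempt → 0% → £0.00
Frozen peas £2.09: unprepared food → 0% → £0.00
Hard cider (6-pack) £15.84: alcohol, buyer-exempt → 0% → £0.00
Hot pretzel £3.89: prepared food → 6.25% → £0.24
Bottle of rosé £22.36: alcohol, buyer-exempt → 0% → £0.00
Subtotal = £823.67; tax = £64.72; total due = £888.39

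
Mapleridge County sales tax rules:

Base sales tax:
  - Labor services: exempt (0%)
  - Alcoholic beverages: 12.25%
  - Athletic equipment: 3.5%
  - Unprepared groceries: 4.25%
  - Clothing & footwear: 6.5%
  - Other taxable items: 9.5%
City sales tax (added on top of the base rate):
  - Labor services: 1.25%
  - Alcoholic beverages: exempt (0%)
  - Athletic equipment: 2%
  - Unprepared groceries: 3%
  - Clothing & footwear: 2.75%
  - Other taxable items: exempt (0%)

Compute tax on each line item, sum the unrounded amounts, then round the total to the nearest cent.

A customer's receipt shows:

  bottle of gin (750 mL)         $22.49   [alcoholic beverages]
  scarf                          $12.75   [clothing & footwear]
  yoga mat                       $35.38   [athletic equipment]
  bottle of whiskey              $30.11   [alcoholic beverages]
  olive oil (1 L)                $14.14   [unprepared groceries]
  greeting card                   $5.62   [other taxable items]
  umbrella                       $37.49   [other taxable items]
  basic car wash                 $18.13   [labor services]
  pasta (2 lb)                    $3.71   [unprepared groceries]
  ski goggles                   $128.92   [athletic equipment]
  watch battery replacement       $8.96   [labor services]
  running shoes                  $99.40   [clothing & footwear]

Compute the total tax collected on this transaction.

$31.58

Bottle of gin (750 mL) $22.49: alcoholic beverages → 12.25% + 0% city = 12.25% → $2.755025
Scarf $12.75: clothing & footwear → 6.5% + 2.75% city = 9.25% → $1.179375
Yoga mat $35.38: athletic equipment → 3.5% + 2% city = 5.5% → $1.9459
Bottle of whiskey $30.11: alcoholic beverages → 12.25% + 0% city = 12.25% → $3.688475
Olive oil (1 L) $14.14: unprepared groceries → 4.25% + 3% city = 7.25% → $1.02515
Greeting card $5.62: other taxable items → 9.5% + 0% city = 9.5% → $0.5339
Umbrella $37.49: other taxable items → 9.5% + 0% city = 9.5% → $3.56155
Basic car wash $18.13: labor services → 0% + 1.25% city = 1.25% → $0.226625
Pasta (2 lb) $3.71: unprepared groceries → 4.25% + 3% city = 7.25% → $0.268975
Ski goggles $128.92: athletic equipment → 3.5% + 2% city = 5.5% → $7.0906
Watch battery replacement $8.96: labor services → 0% + 1.25% city = 1.25% → $0.112
Running shoes $99.40: clothing & footwear → 6.5% + 2.75% city = 9.25% → $9.1945
Unrounded tax sum = $31.582075 → $31.58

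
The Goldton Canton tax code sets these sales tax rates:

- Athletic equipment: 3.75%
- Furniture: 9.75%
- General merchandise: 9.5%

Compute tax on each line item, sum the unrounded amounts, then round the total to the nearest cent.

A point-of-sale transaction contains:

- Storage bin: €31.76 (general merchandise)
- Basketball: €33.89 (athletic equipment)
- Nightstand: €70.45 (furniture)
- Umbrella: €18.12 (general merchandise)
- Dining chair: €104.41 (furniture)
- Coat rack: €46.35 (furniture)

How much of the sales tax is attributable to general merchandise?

Storage bin €31.76: general merchandise → 9.5% → €3.0172
Umbrella €18.12: general merchandise → 9.5% → €1.7214
Tax on general merchandise: unrounded sum = €4.7386 → €4.74

€4.74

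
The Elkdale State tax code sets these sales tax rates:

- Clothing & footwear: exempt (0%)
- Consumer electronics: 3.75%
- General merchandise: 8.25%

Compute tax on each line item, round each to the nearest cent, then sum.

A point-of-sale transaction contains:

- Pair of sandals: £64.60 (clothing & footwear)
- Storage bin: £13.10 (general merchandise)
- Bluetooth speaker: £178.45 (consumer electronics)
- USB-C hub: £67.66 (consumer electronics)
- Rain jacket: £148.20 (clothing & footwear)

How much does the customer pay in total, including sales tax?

Pair of sandals £64.60: clothing & footwear → 0% → £0.00
Storage bin £13.10: general merchandise → 8.25% → £1.08
Bluetooth speaker £178.45: consumer electronics → 3.75% → £6.69
USB-C hub £67.66: consumer electronics → 3.75% → £2.54
Rain jacket £148.20: clothing & footwear → 0% → £0.00
Subtotal = £472.01; tax = £10.31; total due = £482.32

£482.32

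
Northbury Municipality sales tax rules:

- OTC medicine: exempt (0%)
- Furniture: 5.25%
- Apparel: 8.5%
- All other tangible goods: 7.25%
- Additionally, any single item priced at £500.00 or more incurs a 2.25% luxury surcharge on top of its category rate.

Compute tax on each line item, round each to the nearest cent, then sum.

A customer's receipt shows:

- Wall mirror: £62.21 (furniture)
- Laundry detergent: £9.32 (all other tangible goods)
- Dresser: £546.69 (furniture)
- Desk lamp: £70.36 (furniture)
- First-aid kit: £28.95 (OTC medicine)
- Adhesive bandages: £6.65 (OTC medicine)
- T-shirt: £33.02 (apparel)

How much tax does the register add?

£51.45

Wall mirror £62.21: furniture → 5.25% → £3.27
Laundry detergent £9.32: all other tangible goods → 7.25% → £0.68
Dresser £546.69: furniture → 5.25% + 2.25% surcharge = 7.5% → £41.00
Desk lamp £70.36: furniture → 5.25% → £3.69
First-aid kit £28.95: OTC medicine → 0% → £0.00
Adhesive bandages £6.65: OTC medicine → 0% → £0.00
T-shirt £33.02: apparel → 8.5% → £2.81
Total tax = £3.27 + £0.68 + £41.00 + £3.69 + £2.81 = £51.45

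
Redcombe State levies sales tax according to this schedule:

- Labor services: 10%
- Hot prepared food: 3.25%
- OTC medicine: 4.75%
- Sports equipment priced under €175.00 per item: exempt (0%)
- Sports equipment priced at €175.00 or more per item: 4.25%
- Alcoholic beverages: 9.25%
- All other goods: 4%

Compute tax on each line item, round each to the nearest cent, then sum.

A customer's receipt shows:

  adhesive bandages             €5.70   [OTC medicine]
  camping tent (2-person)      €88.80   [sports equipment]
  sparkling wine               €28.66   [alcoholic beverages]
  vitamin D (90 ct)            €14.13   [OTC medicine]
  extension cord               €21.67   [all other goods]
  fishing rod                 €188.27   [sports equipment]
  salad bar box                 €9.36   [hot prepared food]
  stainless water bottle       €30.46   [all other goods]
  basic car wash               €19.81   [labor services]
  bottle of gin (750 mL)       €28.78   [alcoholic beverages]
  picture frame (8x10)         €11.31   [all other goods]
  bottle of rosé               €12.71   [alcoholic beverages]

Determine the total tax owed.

Adhesive bandages €5.70: OTC medicine → 4.75% → €0.27
Camping tent (2-person) €88.80: sports equipment, under €175.00 → 0% → €0.00
Sparkling wine €28.66: alcoholic beverages → 9.25% → €2.65
Vitamin D (90 ct) €14.13: OTC medicine → 4.75% → €0.67
Extension cord €21.67: all other goods → 4% → €0.87
Fishing rod €188.27: sports equipment, €175.00 or more → 4.25% → €8.00
Salad bar box €9.36: hot prepared food → 3.25% → €0.30
Stainless water bottle €30.46: all other goods → 4% → €1.22
Basic car wash €19.81: labor services → 10% → €1.98
Bottle of gin (750 mL) €28.78: alcoholic beverages → 9.25% → €2.66
Picture frame (8x10) €11.31: all other goods → 4% → €0.45
Bottle of rosé €12.71: alcoholic beverages → 9.25% → €1.18
Total tax = €0.27 + €2.65 + €0.67 + €0.87 + €8.00 + €0.30 + €1.22 + €1.98 + €2.66 + €0.45 + €1.18 = €20.25

€20.25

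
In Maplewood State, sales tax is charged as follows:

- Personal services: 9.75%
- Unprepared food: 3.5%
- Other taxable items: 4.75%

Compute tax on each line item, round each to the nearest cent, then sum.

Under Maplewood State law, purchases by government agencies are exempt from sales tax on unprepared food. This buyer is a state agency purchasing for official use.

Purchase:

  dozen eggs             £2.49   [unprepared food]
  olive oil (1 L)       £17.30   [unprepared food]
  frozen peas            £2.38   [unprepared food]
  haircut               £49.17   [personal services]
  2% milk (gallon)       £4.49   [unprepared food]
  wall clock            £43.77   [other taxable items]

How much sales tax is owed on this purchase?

£6.87

Dozen eggs £2.49: unprepared food, buyer-exempt → 0% → £0.00
Olive oil (1 L) £17.30: unprepared food, buyer-exempt → 0% → £0.00
Frozen peas £2.38: unprepared food, buyer-exempt → 0% → £0.00
Haircut £49.17: personal services → 9.75% → £4.79
2% milk (gallon) £4.49: unprepared food, buyer-exempt → 0% → £0.00
Wall clock £43.77: other taxable items → 4.75% → £2.08
Total tax = £4.79 + £2.08 = £6.87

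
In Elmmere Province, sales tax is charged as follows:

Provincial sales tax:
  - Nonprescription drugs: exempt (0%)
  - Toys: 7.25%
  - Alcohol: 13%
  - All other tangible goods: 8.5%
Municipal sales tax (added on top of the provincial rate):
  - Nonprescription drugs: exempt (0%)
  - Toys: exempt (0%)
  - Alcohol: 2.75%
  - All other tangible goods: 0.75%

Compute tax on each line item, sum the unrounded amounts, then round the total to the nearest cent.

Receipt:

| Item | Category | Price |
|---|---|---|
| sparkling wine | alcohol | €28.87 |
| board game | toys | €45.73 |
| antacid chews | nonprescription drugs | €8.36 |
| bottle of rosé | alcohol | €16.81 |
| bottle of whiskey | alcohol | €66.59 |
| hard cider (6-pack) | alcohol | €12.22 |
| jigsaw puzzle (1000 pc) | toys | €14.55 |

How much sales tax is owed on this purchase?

€23.98

Sparkling wine €28.87: alcohol → 13% + 2.75% municipal = 15.75% → €4.547025
Board game €45.73: toys → 7.25% + 0% municipal = 7.25% → €3.315425
Antacid chews €8.36: nonprescription drugs → 0% + 0% municipal = 0% → €0.00
Bottle of rosé €16.81: alcohol → 13% + 2.75% municipal = 15.75% → €2.647575
Bottle of whiskey €66.59: alcohol → 13% + 2.75% municipal = 15.75% → €10.487925
Hard cider (6-pack) €12.22: alcohol → 13% + 2.75% municipal = 15.75% → €1.92465
Jigsaw puzzle (1000 pc) €14.55: toys → 7.25% + 0% municipal = 7.25% → €1.054875
Unrounded tax sum = €23.977475 → €23.98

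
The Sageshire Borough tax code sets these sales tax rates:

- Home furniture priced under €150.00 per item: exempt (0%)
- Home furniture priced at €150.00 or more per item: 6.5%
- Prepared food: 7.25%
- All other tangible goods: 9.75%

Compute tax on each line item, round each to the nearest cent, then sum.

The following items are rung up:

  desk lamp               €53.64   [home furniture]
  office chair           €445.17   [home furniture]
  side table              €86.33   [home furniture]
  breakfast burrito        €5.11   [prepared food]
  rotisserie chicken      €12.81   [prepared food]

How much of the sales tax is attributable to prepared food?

Breakfast burrito €5.11: prepared food → 7.25% → €0.37
Rotisserie chicken €12.81: prepared food → 7.25% → €0.93
Tax on prepared food = €0.37 + €0.93 = €1.30

€1.30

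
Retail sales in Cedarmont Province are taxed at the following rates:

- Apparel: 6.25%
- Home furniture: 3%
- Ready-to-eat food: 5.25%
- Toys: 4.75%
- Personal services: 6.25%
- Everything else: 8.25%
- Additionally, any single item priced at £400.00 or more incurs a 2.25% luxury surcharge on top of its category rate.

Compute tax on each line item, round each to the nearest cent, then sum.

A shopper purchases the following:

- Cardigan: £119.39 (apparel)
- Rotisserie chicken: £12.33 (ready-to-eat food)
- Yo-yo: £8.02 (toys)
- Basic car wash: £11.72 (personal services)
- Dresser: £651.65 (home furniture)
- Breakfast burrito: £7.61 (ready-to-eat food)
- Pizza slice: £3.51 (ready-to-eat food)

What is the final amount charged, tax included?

Cardigan £119.39: apparel → 6.25% → £7.46
Rotisserie chicken £12.33: ready-to-eat food → 5.25% → £0.65
Yo-yo £8.02: toys → 4.75% → £0.38
Basic car wash £11.72: personal services → 6.25% → £0.73
Dresser £651.65: home furniture → 3% + 2.25% surcharge = 5.25% → £34.21
Breakfast burrito £7.61: ready-to-eat food → 5.25% → £0.40
Pizza slice £3.51: ready-to-eat food → 5.25% → £0.18
Subtotal = £814.23; tax = £44.01; total due = £858.24

£858.24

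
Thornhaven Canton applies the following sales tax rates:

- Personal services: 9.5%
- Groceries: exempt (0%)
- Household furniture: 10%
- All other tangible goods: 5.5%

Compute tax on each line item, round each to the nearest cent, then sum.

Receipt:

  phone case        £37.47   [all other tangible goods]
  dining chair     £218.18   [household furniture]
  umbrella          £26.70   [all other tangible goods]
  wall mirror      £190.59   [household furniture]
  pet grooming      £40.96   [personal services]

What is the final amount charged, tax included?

Phone case £37.47: all other tangible goods → 5.5% → £2.06
Dining chair £218.18: household furniture → 10% → £21.82
Umbrella £26.70: all other tangible goods → 5.5% → £1.47
Wall mirror £190.59: household furniture → 10% → £19.06
Pet grooming £40.96: personal services → 9.5% → £3.89
Subtotal = £513.90; tax = £48.30; total due = £562.20

£562.20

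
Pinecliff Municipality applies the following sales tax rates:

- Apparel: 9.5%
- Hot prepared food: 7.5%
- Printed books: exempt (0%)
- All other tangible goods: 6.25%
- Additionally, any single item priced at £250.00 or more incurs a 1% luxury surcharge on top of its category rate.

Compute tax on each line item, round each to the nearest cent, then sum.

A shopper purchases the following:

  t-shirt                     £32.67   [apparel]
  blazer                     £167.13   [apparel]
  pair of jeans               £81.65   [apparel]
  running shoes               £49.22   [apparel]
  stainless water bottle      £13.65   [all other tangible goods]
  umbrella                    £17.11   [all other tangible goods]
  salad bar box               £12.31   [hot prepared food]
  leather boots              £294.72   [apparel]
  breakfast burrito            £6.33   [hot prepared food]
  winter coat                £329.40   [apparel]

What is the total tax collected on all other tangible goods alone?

£1.92

Stainless water bottle £13.65: all other tangible goods → 6.25% → £0.85
Umbrella £17.11: all other tangible goods → 6.25% → £1.07
Tax on all other tangible goods = £0.85 + £1.07 = £1.92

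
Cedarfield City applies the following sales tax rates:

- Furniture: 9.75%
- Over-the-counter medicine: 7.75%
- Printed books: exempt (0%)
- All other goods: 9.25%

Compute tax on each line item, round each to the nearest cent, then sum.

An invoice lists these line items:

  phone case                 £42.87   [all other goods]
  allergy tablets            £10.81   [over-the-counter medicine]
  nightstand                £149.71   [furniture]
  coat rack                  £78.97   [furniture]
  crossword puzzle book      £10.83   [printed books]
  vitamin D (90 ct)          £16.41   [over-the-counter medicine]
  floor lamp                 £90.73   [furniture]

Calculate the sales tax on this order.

£37.23

Phone case £42.87: all other goods → 9.25% → £3.97
Allergy tablets £10.81: over-the-counter medicine → 7.75% → £0.84
Nightstand £149.71: furniture → 9.75% → £14.60
Coat rack £78.97: furniture → 9.75% → £7.70
Crossword puzzle book £10.83: printed books → 0% → £0.00
Vitamin D (90 ct) £16.41: over-the-counter medicine → 7.75% → £1.27
Floor lamp £90.73: furniture → 9.75% → £8.85
Total tax = £3.97 + £0.84 + £14.60 + £7.70 + £1.27 + £8.85 = £37.23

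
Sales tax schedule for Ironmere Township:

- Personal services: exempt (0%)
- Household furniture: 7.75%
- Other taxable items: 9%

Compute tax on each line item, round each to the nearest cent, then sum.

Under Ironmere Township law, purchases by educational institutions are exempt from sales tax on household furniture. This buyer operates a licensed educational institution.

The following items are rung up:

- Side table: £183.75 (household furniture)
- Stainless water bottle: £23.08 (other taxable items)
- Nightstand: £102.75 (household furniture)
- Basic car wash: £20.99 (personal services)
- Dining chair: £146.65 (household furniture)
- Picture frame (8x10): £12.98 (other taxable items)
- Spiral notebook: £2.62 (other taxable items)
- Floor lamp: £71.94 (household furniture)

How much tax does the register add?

Side table £183.75: household furniture, buyer-exempt → 0% → £0.00
Stainless water bottle £23.08: other taxable items → 9% → £2.08
Nightstand £102.75: household furniture, buyer-exempt → 0% → £0.00
Basic car wash £20.99: personal services → 0% → £0.00
Dining chair £146.65: household furniture, buyer-exempt → 0% → £0.00
Picture frame (8x10) £12.98: other taxable items → 9% → £1.17
Spiral notebook £2.62: other taxable items → 9% → £0.24
Floor lamp £71.94: household furniture, buyer-exempt → 0% → £0.00
Total tax = £2.08 + £1.17 + £0.24 = £3.49

£3.49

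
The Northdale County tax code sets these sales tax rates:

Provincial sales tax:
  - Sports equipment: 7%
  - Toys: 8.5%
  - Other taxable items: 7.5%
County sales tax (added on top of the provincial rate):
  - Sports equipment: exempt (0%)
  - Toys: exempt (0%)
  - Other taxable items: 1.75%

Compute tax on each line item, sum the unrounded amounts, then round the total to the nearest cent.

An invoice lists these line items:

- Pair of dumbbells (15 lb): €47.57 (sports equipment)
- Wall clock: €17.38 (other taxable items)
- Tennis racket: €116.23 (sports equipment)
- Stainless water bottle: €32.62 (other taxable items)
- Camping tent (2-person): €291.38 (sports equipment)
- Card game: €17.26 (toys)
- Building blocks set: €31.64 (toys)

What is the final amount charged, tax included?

€594.72

Pair of dumbbells (15 lb) €47.57: sports equipment → 7% + 0% county = 7% → €3.3299
Wall clock €17.38: other taxable items → 7.5% + 1.75% county = 9.25% → €1.60765
Tennis racket €116.23: sports equipment → 7% + 0% county = 7% → €8.1361
Stainless water bottle €32.62: other taxable items → 7.5% + 1.75% county = 9.25% → €3.01735
Camping tent (2-person) €291.38: sports equipment → 7% + 0% county = 7% → €20.3966
Card game €17.26: toys → 8.5% + 0% county = 8.5% → €1.4671
Building blocks set €31.64: toys → 8.5% + 0% county = 8.5% → €2.6894
Subtotal = €554.08; unrounded tax = €40.6441 → €40.64; total due = €594.72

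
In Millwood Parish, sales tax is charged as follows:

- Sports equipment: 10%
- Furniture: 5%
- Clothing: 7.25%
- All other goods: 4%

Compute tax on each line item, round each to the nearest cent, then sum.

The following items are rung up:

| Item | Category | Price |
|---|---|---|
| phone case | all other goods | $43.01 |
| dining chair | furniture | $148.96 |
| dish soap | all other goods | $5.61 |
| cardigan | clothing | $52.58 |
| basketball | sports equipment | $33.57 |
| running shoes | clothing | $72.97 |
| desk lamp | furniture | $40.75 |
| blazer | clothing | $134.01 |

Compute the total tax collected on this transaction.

$33.61

Phone case $43.01: all other goods → 4% → $1.72
Dining chair $148.96: furniture → 5% → $7.45
Dish soap $5.61: all other goods → 4% → $0.22
Cardigan $52.58: clothing → 7.25% → $3.81
Basketball $33.57: sports equipment → 10% → $3.36
Running shoes $72.97: clothing → 7.25% → $5.29
Desk lamp $40.75: furniture → 5% → $2.04
Blazer $134.01: clothing → 7.25% → $9.72
Total tax = $1.72 + $7.45 + $0.22 + $3.81 + $3.36 + $5.29 + $2.04 + $9.72 = $33.61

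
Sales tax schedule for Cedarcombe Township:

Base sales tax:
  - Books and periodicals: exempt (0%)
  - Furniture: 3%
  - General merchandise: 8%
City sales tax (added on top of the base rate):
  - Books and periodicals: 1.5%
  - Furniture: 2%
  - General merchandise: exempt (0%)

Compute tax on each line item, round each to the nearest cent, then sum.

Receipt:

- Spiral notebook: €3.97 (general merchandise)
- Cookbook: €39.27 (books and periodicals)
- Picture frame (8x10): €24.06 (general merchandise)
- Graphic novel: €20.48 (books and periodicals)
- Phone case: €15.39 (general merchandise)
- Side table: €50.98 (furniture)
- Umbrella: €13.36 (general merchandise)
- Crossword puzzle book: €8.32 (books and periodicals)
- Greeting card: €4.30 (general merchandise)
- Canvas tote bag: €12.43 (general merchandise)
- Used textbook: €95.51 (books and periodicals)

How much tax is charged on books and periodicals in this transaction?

Cookbook €39.27: books and periodicals → 0% + 1.5% city = 1.5% → €0.59
Graphic novel €20.48: books and periodicals → 0% + 1.5% city = 1.5% → €0.31
Crossword puzzle book €8.32: books and periodicals → 0% + 1.5% city = 1.5% → €0.12
Used textbook €95.51: books and periodicals → 0% + 1.5% city = 1.5% → €1.43
Tax on books and periodicals = €0.59 + €0.31 + €0.12 + €1.43 = €2.45

€2.45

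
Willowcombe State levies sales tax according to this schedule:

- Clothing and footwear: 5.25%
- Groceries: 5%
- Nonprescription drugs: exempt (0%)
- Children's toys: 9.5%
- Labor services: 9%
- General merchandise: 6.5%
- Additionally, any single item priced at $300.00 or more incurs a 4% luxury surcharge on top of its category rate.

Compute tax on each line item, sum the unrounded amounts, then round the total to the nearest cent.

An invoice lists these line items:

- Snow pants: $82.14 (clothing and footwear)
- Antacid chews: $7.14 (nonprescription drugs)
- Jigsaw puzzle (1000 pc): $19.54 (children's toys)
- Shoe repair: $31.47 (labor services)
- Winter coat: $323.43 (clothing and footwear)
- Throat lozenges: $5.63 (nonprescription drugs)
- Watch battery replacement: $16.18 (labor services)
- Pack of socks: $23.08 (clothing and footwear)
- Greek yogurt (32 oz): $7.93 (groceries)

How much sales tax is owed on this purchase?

Snow pants $82.14: clothing and footwear → 5.25% → $4.31235
Antacid chews $7.14: nonprescription drugs → 0% → $0.00
Jigsaw puzzle (1000 pc) $19.54: children's toys → 9.5% → $1.8563
Shoe repair $31.47: labor services → 9% → $2.8323
Winter coat $323.43: clothing and footwear → 5.25% + 4% surcharge = 9.25% → $29.917275
Throat lozenges $5.63: nonprescription drugs → 0% → $0.00
Watch battery replacement $16.18: labor services → 9% → $1.4562
Pack of socks $23.08: clothing and footwear → 5.25% → $1.2117
Greek yogurt (32 oz) $7.93: groceries → 5% → $0.3965
Unrounded tax sum = $41.982625 → $41.98

$41.98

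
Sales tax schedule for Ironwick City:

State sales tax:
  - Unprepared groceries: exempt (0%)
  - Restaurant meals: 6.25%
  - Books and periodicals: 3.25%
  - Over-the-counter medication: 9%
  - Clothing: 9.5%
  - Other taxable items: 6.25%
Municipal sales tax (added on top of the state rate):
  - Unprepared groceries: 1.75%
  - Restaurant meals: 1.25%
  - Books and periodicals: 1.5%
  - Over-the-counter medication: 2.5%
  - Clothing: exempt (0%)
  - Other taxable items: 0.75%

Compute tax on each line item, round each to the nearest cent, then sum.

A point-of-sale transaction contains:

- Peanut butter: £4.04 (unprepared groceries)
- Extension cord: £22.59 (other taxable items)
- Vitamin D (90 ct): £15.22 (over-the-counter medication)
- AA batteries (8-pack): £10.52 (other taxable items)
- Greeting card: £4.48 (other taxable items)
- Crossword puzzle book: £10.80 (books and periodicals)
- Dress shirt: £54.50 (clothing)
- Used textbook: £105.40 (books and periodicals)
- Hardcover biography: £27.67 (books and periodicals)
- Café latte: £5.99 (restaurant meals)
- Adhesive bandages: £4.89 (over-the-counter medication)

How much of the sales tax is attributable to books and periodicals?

Crossword puzzle book £10.80: books and periodicals → 3.25% + 1.5% municipal = 4.75% → £0.51
Used textbook £105.40: books and periodicals → 3.25% + 1.5% municipal = 4.75% → £5.01
Hardcover biography £27.67: books and periodicals → 3.25% + 1.5% municipal = 4.75% → £1.31
Tax on books and periodicals = £0.51 + £5.01 + £1.31 = £6.83

£6.83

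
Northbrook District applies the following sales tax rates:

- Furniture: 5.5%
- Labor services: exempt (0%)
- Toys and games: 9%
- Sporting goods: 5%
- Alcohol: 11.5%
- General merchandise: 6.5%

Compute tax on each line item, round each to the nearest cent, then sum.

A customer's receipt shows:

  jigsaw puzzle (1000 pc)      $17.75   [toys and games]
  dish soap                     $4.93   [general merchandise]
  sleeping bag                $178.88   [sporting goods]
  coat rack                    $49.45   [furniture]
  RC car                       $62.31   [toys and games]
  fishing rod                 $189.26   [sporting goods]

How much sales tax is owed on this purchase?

Jigsaw puzzle (1000 pc) $17.75: toys and games → 9% → $1.60
Dish soap $4.93: general merchandise → 6.5% → $0.32
Sleeping bag $178.88: sporting goods → 5% → $8.94
Coat rack $49.45: furniture → 5.5% → $2.72
RC car $62.31: toys and games → 9% → $5.61
Fishing rod $189.26: sporting goods → 5% → $9.46
Total tax = $1.60 + $0.32 + $8.94 + $2.72 + $5.61 + $9.46 = $28.65

$28.65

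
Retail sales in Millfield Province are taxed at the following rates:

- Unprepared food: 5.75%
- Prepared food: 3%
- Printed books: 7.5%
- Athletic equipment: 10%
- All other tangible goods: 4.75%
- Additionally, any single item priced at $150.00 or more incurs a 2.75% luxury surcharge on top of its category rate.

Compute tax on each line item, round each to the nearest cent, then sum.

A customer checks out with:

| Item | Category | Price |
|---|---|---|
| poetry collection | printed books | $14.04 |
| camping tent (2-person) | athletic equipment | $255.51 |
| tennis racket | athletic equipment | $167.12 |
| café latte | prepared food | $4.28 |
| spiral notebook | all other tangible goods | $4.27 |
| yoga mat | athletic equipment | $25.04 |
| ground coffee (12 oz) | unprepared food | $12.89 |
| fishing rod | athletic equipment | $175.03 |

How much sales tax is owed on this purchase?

$80.83

Poetry collection $14.04: printed books → 7.5% → $1.05
Camping tent (2-person) $255.51: athletic equipment → 10% + 2.75% surcharge = 12.75% → $32.58
Tennis racket $167.12: athletic equipment → 10% + 2.75% surcharge = 12.75% → $21.31
Café latte $4.28: prepared food → 3% → $0.13
Spiral notebook $4.27: all other tangible goods → 4.75% → $0.20
Yoga mat $25.04: athletic equipment → 10% → $2.50
Ground coffee (12 oz) $12.89: unprepared food → 5.75% → $0.74
Fishing rod $175.03: athletic equipment → 10% + 2.75% surcharge = 12.75% → $22.32
Total tax = $1.05 + $32.58 + $21.31 + $0.13 + $0.20 + $2.50 + $0.74 + $22.32 = $80.83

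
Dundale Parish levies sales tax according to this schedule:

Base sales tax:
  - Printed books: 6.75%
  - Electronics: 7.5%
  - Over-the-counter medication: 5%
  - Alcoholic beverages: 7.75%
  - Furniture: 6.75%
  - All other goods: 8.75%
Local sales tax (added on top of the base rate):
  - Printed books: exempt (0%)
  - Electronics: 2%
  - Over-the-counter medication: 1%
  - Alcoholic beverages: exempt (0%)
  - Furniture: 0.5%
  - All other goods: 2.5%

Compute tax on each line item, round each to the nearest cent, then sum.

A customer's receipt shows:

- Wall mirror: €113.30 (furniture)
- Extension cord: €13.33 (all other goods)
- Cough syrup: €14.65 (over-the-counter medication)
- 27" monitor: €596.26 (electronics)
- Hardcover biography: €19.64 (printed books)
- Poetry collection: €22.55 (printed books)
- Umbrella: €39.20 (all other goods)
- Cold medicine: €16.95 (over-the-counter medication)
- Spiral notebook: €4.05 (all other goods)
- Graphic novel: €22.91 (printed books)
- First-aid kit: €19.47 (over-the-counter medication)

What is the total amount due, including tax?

Wall mirror €113.30: furniture → 6.75% + 0.5% local = 7.25% → €8.21
Extension cord €13.33: all other goods → 8.75% + 2.5% local = 11.25% → €1.50
Cough syrup €14.65: over-the-counter medication → 5% + 1% local = 6% → €0.88
27" monitor €596.26: electronics → 7.5% + 2% local = 9.5% → €56.64
Hardcover biography €19.64: printed books → 6.75% + 0% local = 6.75% → €1.33
Poetry collection €22.55: printed books → 6.75% + 0% local = 6.75% → €1.52
Umbrella €39.20: all other goods → 8.75% + 2.5% local = 11.25% → €4.41
Cold medicine €16.95: over-the-counter medication → 5% + 1% local = 6% → €1.02
Spiral notebook €4.05: all other goods → 8.75% + 2.5% local = 11.25% → €0.46
Graphic novel €22.91: printed books → 6.75% + 0% local = 6.75% → €1.55
First-aid kit €19.47: over-the-counter medication → 5% + 1% local = 6% → €1.17
Subtotal = €882.31; tax = €78.69; total due = €961.00

€961.00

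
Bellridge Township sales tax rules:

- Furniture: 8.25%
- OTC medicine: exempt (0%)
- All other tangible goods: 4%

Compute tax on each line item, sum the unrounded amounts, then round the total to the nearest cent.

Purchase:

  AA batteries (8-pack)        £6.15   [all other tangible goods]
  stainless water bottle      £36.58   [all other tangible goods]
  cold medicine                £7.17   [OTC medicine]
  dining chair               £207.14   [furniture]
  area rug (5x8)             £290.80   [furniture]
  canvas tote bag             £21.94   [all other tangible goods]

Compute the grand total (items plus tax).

AA batteries (8-pack) £6.15: all other tangible goods → 4% → £0.246
Stainless water bottle £36.58: all other tangible goods → 4% → £1.4632
Cold medicine £7.17: OTC medicine → 0% → £0.00
Dining chair £207.14: furniture → 8.25% → £17.08905
Area rug (5x8) £290.80: furniture → 8.25% → £23.991
Canvas tote bag £21.94: all other tangible goods → 4% → £0.8776
Subtotal = £569.78; unrounded tax = £43.66685 → £43.67; total due = £613.45

£613.45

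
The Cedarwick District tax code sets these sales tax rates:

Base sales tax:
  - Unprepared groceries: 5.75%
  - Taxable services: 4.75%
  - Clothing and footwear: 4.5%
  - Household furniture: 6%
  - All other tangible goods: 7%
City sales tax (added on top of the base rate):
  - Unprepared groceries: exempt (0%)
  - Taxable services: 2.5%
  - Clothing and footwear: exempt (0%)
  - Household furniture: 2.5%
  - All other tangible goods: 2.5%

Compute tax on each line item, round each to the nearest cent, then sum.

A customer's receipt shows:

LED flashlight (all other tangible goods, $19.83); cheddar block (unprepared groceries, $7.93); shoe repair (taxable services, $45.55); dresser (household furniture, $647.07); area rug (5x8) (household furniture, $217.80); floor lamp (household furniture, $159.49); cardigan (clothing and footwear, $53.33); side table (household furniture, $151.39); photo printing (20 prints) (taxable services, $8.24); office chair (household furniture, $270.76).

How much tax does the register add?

$131.59

LED flashlight $19.83: all other tangible goods → 7% + 2.5% city = 9.5% → $1.88
Cheddar block $7.93: unprepared groceries → 5.75% + 0% city = 5.75% → $0.46
Shoe repair $45.55: taxable services → 4.75% + 2.5% city = 7.25% → $3.30
Dresser $647.07: household furniture → 6% + 2.5% city = 8.5% → $55.00
Area rug (5x8) $217.80: household furniture → 6% + 2.5% city = 8.5% → $18.51
Floor lamp $159.49: household furniture → 6% + 2.5% city = 8.5% → $13.56
Cardigan $53.33: clothing and footwear → 4.5% + 0% city = 4.5% → $2.40
Side table $151.39: household furniture → 6% + 2.5% city = 8.5% → $12.87
Photo printing (20 prints) $8.24: taxable services → 4.75% + 2.5% city = 7.25% → $0.60
Office chair $270.76: household furniture → 6% + 2.5% city = 8.5% → $23.01
Total tax = $1.88 + $0.46 + $3.30 + $55.00 + $18.51 + $13.56 + $2.40 + $12.87 + $0.60 + $23.01 = $131.59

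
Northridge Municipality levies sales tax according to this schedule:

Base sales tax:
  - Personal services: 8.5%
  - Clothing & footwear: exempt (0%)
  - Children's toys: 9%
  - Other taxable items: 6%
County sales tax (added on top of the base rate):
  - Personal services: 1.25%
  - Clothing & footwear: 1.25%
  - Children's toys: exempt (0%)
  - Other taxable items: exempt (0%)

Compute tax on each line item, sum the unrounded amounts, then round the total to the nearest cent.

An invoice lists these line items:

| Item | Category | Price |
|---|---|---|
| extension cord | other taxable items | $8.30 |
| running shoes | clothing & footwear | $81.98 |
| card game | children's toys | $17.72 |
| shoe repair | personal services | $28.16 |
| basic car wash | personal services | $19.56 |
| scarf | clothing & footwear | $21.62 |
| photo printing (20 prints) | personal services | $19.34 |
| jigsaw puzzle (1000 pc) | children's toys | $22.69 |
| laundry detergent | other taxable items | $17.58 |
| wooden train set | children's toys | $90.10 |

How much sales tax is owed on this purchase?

Extension cord $8.30: other taxable items → 6% + 0% county = 6% → $0.498
Running shoes $81.98: clothing & footwear → 0% + 1.25% county = 1.25% → $1.02475
Card game $17.72: children's toys → 9% + 0% county = 9% → $1.5948
Shoe repair $28.16: personal services → 8.5% + 1.25% county = 9.75% → $2.7456
Basic car wash $19.56: personal services → 8.5% + 1.25% county = 9.75% → $1.9071
Scarf $21.62: clothing & footwear → 0% + 1.25% county = 1.25% → $0.27025
Photo printing (20 prints) $19.34: personal services → 8.5% + 1.25% county = 9.75% → $1.88565
Jigsaw puzzle (1000 pc) $22.69: children's toys → 9% + 0% county = 9% → $2.0421
Laundry detergent $17.58: other taxable items → 6% + 0% county = 6% → $1.0548
Wooden train set $90.10: children's toys → 9% + 0% county = 9% → $8.109
Unrounded tax sum = $21.13205 → $21.13

$21.13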